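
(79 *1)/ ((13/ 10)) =790/13 = 60.77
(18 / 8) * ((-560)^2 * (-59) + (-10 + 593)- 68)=-166516965/4 = -41629241.25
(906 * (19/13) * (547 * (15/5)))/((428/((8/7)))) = 56496348/9737 = 5802.23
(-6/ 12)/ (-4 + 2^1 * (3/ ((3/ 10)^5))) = -81/399352 = 0.00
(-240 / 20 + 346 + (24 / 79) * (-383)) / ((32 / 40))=42985/158 = 272.06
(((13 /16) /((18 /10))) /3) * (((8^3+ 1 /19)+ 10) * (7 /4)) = 4513145/32832 = 137.46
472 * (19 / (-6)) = -4484/3 = -1494.67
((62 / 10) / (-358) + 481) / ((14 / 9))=7748631/25060 = 309.20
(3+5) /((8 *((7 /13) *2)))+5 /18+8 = 580/63 = 9.21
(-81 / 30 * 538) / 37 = -7263/185 = -39.26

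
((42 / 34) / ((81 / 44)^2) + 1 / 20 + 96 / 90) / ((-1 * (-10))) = 1101371/7435800 = 0.15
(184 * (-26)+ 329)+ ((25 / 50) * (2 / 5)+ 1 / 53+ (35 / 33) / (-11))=-428536946/96195 = -4454.88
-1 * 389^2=-151321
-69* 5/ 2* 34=-5865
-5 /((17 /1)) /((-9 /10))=50/153 = 0.33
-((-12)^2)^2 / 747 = -2304/83 = -27.76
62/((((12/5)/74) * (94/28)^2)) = 1124060/6627 = 169.62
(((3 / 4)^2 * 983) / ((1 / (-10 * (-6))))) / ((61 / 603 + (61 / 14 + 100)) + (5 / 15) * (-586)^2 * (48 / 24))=112029561/773405810 = 0.14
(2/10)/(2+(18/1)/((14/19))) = 7/925 = 0.01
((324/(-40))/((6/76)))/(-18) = 57/10 = 5.70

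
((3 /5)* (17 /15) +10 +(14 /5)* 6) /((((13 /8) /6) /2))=65952/325 = 202.93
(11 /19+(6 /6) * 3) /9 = 68/171 = 0.40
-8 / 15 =-0.53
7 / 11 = 0.64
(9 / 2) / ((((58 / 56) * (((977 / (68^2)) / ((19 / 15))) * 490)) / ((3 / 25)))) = 0.01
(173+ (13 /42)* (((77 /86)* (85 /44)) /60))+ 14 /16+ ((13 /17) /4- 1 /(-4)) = 73400629/421056 = 174.33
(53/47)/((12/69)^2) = 28037/752 = 37.28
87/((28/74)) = 229.93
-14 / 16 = -7/8 = -0.88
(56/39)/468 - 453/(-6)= 689041/9126 = 75.50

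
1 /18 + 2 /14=25/126 = 0.20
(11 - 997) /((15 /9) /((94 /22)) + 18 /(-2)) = 114.52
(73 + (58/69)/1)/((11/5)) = 25475/759 = 33.56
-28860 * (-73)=2106780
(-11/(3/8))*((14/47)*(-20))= 24640/141 = 174.75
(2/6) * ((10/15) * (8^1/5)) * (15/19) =16/57 = 0.28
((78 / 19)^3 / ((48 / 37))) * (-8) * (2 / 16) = -731601/13718 = -53.33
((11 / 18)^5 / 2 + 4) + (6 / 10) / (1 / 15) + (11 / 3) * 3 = 90860315/3779136 = 24.04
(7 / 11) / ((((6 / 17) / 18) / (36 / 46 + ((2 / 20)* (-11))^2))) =1636131/25300 = 64.67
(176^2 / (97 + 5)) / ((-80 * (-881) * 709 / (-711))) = -229416/53093465 = 0.00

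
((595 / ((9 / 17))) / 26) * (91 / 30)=14161/108 = 131.12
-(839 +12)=-851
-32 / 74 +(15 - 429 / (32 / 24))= -45463/148 = -307.18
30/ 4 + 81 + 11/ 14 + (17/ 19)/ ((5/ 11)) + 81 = 172.25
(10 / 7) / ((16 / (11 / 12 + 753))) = 67.31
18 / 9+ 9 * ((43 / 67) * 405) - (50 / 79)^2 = 978851929/418147 = 2340.93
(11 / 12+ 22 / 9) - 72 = -2471/36 = -68.64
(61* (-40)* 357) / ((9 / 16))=-1548586.67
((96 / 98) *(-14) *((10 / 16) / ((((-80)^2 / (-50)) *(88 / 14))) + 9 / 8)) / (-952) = 151959/9382912 = 0.02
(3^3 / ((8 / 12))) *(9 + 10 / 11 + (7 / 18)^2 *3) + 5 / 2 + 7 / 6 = 423.36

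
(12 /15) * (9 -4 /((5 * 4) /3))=168/25 = 6.72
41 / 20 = 2.05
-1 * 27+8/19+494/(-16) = -8733/152 = -57.45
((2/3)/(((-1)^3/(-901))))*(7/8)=6307/12 = 525.58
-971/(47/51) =-1053.64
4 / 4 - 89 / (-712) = 9/8 = 1.12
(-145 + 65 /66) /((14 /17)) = -161585/924 = -174.88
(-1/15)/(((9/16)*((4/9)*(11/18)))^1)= -24/55 = -0.44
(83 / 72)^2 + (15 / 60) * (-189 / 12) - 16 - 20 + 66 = 141997/5184 = 27.39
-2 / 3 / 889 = -2/2667 = 0.00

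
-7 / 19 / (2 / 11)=-77/38 = -2.03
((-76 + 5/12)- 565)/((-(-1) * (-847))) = 7687/10164 = 0.76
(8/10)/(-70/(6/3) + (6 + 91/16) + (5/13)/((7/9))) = -5824/166115 = -0.04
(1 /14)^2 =1/196 = 0.01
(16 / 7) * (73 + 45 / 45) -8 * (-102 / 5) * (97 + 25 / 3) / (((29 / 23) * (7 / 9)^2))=161330336/7105 = 22706.59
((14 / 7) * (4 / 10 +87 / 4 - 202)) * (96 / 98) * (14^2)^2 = -67681152/5 = -13536230.40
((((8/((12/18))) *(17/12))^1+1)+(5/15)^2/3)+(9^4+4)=177742/27 = 6583.04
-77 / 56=-11/8 = -1.38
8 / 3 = 2.67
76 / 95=4/5 = 0.80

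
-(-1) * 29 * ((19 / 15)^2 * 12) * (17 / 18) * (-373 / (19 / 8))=-55902256/675 = -82818.16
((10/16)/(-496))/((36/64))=-5/2232 = 0.00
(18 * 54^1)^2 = 944784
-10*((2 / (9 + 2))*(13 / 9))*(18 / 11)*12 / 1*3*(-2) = 37440/121 = 309.42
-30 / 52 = -15/26 = -0.58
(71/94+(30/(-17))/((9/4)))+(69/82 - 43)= -4146064/98277 = -42.19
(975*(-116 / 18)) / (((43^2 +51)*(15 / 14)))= -2639/855 = -3.09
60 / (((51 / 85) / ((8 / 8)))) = 100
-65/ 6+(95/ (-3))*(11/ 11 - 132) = 8275/2 = 4137.50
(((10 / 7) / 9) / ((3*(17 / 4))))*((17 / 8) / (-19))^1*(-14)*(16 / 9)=160/4617 = 0.03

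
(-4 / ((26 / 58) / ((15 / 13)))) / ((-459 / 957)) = 185020/8619 = 21.47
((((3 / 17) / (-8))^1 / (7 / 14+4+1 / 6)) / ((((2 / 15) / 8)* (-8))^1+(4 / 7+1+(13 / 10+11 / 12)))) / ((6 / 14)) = -63/20876 = 0.00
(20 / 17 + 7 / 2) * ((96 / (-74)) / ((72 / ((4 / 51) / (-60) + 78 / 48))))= -526661/3849480 = -0.14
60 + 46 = 106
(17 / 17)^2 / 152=1/152 = 0.01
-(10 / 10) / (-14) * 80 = 40/7 = 5.71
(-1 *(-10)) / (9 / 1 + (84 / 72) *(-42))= -1/4 = -0.25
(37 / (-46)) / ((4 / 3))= -111/184 = -0.60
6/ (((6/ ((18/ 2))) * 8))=9/8 = 1.12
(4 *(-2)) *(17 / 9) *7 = -952/9 = -105.78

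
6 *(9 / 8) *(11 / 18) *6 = 99/4 = 24.75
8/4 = 2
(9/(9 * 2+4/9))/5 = 81/830 = 0.10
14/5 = 2.80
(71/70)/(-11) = -71/770 = -0.09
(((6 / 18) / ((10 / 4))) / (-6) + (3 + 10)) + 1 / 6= 1183/90 = 13.14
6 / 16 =0.38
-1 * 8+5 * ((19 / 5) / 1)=11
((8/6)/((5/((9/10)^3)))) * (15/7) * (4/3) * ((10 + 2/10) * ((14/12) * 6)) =24786/625 = 39.66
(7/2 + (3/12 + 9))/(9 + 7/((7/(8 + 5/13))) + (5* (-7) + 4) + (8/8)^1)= -663/656 = -1.01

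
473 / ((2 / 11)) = 5203/2 = 2601.50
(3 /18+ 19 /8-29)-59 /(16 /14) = -937/12 = -78.08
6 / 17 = 0.35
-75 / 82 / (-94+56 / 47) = 1175/119228 = 0.01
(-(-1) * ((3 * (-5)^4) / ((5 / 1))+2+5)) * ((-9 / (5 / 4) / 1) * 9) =-123768/5 = -24753.60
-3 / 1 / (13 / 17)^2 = -867/169 = -5.13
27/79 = 0.34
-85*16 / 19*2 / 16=-170/19 = -8.95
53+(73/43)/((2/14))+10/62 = 86705/1333 = 65.05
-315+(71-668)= -912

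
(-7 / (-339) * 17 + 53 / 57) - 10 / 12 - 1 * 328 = -4219531/12882 = -327.55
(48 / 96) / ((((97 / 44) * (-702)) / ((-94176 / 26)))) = 1.17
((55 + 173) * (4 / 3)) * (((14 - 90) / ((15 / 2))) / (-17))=46208/255 = 181.21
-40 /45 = -8/9 = -0.89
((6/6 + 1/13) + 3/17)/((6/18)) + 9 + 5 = 3925/221 = 17.76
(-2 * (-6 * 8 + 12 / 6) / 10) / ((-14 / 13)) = -299/35 = -8.54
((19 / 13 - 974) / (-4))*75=948225/52 = 18235.10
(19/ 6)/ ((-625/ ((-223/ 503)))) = 4237/1886250 = 0.00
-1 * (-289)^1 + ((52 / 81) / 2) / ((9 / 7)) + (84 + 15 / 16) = 4364519/11664 = 374.19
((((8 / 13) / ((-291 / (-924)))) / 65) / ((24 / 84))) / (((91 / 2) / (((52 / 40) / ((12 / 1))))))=308/1229475 = 0.00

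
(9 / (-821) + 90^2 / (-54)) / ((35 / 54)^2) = -359131644/1005725 = -357.09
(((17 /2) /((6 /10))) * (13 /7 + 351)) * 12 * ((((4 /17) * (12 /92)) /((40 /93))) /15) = 45942/161 = 285.35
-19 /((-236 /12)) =57/59 = 0.97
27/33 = 9/11 = 0.82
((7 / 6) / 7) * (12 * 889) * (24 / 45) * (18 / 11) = 85344/55 = 1551.71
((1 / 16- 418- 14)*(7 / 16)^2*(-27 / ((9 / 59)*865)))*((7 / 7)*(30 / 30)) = 16.92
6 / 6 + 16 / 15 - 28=-389/15 = -25.93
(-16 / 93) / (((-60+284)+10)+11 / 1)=-16/22785 = 0.00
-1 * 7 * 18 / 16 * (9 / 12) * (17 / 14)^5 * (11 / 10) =-421697529/24586240 = -17.15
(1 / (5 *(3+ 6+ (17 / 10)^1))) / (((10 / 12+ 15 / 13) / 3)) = 0.03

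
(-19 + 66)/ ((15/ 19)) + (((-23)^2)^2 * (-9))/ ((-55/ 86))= 129960125/33 = 3938185.61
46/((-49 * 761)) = -46/37289 = 0.00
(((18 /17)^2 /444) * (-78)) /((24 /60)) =-5265/10693 = -0.49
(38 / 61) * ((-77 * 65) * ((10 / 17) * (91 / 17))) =-9817.51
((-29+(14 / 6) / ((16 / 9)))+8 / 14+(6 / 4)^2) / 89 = -2785/9968 = -0.28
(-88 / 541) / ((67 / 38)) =-3344/36247 = -0.09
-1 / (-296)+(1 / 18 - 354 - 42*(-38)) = 3308845/2664 = 1242.06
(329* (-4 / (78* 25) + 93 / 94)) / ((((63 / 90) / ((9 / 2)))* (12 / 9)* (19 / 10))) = 814383/988 = 824.27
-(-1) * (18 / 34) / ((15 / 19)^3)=6859/6375 = 1.08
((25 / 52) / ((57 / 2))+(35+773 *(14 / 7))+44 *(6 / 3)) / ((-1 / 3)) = -5007.05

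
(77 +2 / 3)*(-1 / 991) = -233/2973 = -0.08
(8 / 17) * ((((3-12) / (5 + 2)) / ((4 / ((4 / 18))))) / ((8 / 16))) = -8/119 = -0.07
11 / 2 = 5.50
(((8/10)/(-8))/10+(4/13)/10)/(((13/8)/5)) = 54/845 = 0.06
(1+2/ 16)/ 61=9/488 = 0.02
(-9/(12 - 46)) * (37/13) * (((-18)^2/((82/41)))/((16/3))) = 80919/3536 = 22.88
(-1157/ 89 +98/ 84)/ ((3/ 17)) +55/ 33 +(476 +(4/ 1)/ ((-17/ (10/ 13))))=1632691/3978 = 410.43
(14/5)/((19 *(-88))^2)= 7/6988960 = 0.00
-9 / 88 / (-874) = 9/76912 = 0.00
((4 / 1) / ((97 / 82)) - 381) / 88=-36629/8536 = -4.29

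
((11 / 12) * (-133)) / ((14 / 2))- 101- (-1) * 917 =9583/12 = 798.58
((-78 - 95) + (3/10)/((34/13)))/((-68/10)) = 58781/2312 = 25.42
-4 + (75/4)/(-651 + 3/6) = -4.03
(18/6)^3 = 27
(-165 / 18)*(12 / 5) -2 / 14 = -22.14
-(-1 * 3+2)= 1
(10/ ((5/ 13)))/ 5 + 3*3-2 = 61/5 = 12.20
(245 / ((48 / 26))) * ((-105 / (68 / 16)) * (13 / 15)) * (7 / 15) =-405769/306 = -1326.04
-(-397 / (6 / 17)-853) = 11867/6 = 1977.83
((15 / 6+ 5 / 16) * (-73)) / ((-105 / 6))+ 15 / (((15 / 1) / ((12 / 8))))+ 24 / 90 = 11339/840 = 13.50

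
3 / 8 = 0.38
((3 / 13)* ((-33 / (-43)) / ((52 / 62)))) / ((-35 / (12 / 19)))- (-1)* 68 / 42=23417168/14497665 = 1.62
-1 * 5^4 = -625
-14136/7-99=-14829/7 = -2118.43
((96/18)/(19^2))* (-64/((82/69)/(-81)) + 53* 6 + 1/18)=27631912/399627 = 69.14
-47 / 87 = -0.54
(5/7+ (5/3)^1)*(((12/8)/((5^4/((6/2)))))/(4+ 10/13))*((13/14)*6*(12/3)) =3042/37975 = 0.08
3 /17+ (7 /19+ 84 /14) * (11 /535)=53122/172805 = 0.31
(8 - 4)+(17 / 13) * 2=86/13 = 6.62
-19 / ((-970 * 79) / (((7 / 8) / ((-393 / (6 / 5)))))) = -133/200770600 = 0.00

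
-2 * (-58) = 116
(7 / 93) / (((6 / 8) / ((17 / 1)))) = 476/279 = 1.71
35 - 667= -632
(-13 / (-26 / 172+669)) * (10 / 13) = -860/57521 = -0.01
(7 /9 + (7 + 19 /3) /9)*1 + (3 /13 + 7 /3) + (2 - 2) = 1693/351 = 4.82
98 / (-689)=-0.14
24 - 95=-71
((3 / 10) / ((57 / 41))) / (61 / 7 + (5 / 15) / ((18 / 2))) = 7749/314260 = 0.02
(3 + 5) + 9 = 17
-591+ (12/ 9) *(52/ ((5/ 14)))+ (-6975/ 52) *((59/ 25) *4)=-324304/195 = -1663.10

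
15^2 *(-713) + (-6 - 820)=-161251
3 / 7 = 0.43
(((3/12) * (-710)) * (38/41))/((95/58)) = -4118/41 = -100.44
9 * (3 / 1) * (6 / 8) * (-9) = -729/4 = -182.25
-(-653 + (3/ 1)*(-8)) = 677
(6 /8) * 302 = 453/2 = 226.50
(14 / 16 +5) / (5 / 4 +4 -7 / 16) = 94/77 = 1.22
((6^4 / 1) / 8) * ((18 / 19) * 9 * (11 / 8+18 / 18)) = 6561/2 = 3280.50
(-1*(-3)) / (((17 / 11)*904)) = 33/15368 = 0.00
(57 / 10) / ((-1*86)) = -57/860 = -0.07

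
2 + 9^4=6563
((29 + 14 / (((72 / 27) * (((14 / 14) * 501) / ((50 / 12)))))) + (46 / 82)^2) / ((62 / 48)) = 197800399/8702537 = 22.73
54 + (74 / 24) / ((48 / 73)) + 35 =53965/576 = 93.69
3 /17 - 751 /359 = -11690/6103 = -1.92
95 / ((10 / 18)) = 171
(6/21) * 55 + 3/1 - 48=-205/7 = -29.29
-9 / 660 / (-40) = 3/8800 = 0.00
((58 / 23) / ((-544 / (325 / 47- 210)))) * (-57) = -685995/12784 = -53.66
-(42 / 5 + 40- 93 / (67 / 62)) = 37.66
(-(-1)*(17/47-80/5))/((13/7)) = -5145/611 = -8.42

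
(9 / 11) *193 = 157.91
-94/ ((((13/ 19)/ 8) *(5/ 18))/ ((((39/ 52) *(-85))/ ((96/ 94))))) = 6421563/26 = 246983.19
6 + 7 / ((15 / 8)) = 9.73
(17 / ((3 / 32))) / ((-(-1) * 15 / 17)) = 9248/45 = 205.51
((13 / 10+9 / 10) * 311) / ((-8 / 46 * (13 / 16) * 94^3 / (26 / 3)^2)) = -2045758/4672035 = -0.44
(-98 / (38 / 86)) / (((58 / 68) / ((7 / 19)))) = -1002932/10469 = -95.80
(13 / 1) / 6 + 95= 583/6 = 97.17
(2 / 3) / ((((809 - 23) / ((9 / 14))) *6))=1/11004 = 0.00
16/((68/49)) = 196/17 = 11.53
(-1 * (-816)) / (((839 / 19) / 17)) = 263568/839 = 314.15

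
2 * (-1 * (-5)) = 10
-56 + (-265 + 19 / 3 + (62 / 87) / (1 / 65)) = -7782/29 = -268.34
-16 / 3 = -5.33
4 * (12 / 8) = 6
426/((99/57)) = 2698/11 = 245.27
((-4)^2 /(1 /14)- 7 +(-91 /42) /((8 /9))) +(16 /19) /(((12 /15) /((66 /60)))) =65579/304 = 215.72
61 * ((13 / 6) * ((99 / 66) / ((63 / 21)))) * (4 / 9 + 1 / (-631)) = 1994395/68148 = 29.27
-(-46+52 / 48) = 539/12 = 44.92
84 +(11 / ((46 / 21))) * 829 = 195363/46 = 4247.02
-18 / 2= -9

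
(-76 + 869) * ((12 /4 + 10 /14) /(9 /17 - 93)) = -175253/5502 = -31.85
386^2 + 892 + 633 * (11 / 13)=1955507/13 = 150423.62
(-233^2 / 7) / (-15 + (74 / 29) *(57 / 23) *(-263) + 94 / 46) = 4.63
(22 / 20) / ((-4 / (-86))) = 23.65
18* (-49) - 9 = -891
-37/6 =-6.17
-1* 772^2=-595984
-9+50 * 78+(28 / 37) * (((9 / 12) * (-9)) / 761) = 109558698/28157 = 3890.99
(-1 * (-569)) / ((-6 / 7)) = -3983/6 = -663.83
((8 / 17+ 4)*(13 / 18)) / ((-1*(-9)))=494/1377 = 0.36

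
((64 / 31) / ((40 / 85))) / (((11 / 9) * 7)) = 1224/2387 = 0.51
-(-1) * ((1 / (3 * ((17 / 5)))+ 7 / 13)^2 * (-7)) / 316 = -311647/34725951 = -0.01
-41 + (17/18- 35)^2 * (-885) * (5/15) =-110865139/324 = -342176.35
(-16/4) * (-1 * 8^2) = 256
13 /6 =2.17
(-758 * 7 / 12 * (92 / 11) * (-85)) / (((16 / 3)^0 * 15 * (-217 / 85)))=-25192130/3069 = -8208.58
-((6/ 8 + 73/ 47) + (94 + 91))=-35213/188 = -187.30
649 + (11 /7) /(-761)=3457212/5327 = 649.00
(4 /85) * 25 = 20/17 = 1.18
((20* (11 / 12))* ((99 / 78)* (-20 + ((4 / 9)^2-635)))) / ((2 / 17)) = -545506115/4212 = -129512.37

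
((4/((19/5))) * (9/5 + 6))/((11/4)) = 624/209 = 2.99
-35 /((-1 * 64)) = 35/64 = 0.55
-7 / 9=-0.78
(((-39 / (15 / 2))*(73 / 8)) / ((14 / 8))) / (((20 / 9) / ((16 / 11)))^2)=-1229904/105875 = -11.62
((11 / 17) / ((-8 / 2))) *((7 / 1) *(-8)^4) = -4638.12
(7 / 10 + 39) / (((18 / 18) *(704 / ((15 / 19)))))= 1191/26752 = 0.04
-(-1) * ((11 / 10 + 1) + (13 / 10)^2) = 379/100 = 3.79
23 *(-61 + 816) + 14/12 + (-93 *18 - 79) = 93679/6 = 15613.17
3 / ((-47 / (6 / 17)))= -18/799 = -0.02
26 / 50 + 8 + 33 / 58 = 9.09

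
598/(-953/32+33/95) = -139840/6883 = -20.32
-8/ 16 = -1/2 = -0.50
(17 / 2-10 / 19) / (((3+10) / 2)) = 303/247 = 1.23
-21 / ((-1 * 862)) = 21/862 = 0.02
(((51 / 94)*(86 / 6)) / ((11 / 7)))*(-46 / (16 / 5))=-588455/8272 = -71.14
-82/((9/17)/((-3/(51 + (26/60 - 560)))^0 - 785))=1092896/9 = 121432.89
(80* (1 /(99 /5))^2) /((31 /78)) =52000/101277 = 0.51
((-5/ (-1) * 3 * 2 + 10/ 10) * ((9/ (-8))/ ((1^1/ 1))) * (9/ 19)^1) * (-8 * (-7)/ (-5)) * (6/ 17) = 105462/1615 = 65.30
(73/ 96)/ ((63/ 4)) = 73/1512 = 0.05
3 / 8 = 0.38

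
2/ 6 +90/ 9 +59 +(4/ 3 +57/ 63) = 501/7 = 71.57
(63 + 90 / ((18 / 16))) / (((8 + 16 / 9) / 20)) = 585/2 = 292.50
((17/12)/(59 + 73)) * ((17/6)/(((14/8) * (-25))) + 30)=66793/207900 = 0.32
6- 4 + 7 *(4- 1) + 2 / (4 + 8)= 139/6 = 23.17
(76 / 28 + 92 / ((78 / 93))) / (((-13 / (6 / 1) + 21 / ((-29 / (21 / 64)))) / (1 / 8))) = -7119384/1218217 = -5.84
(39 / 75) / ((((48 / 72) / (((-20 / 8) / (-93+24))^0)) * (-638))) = -39/31900 = 0.00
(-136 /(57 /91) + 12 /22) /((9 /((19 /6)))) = -67897/891 = -76.20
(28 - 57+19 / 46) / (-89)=1315/4094 = 0.32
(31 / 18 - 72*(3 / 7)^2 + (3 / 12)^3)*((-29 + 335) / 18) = -5511383/28224 = -195.27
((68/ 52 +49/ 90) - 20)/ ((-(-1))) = -21233/1170 = -18.15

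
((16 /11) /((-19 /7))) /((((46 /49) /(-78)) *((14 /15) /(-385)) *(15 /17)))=-20815.47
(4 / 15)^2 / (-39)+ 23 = 201809/8775 = 23.00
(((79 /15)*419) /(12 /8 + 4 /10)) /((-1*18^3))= -33101/166212 = -0.20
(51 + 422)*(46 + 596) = 303666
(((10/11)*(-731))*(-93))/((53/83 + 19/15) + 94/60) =17800.90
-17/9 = -1.89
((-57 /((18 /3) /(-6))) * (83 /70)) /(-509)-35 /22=-337783/195965 = -1.72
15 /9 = 5/3 = 1.67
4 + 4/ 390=782/195 = 4.01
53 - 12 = 41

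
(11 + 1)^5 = 248832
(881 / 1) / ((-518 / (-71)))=62551/518 = 120.75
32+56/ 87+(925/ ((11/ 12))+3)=999811/957 = 1044.73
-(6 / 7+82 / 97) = -1156/679 = -1.70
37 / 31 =1.19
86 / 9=9.56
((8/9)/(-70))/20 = -1/1575 = 0.00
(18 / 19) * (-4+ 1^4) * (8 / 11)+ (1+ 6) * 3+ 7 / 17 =68732/3553 = 19.34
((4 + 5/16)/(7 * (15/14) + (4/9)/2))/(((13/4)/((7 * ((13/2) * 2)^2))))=56511/278 = 203.28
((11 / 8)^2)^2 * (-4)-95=-111921/1024 = -109.30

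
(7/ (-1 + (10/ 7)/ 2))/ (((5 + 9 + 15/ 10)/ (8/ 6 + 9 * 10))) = -13426/93 = -144.37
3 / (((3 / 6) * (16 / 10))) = 15/4 = 3.75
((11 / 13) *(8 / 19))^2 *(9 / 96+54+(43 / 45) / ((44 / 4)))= 1452374/211185 = 6.88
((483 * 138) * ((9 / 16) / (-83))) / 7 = -42849/664 = -64.53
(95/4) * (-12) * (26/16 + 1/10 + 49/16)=-21831/16 = -1364.44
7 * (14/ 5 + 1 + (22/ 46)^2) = 74592/2645 = 28.20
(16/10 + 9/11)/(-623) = -19/4895 = 0.00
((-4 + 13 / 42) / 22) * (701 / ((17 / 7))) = -48.42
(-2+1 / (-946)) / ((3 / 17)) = -10727/946 = -11.34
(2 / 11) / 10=1/55 = 0.02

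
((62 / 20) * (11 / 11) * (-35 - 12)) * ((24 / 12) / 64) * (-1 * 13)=59.19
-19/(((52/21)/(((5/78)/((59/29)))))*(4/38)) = -366415/159536 = -2.30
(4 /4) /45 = 1/45 = 0.02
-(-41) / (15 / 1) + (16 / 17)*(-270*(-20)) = 5085.09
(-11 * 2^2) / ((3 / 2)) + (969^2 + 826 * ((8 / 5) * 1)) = 14103799/15 = 940253.27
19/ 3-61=-164/3 = -54.67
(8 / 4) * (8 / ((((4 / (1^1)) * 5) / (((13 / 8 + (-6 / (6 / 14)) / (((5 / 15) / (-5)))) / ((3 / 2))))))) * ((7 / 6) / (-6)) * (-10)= 11851/54 = 219.46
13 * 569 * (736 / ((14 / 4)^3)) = 43553536/343 = 126978.24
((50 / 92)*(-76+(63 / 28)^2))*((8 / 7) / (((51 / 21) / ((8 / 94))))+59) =-2276.17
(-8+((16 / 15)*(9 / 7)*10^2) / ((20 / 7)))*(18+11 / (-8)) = 665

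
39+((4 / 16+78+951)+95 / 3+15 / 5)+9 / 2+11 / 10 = 66511/60 = 1108.52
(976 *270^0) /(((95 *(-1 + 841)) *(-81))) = -122/807975 = 0.00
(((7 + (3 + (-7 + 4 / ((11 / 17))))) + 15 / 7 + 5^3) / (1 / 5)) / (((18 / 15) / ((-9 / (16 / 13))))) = -10234575/2464 = -4153.64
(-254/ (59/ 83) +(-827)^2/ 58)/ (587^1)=39129055/2008714 = 19.48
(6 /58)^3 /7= 27/170723 = 0.00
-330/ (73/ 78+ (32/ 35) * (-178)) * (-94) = -84684600/441733 = -191.71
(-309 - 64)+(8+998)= 633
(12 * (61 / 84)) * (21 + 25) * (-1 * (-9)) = 3607.71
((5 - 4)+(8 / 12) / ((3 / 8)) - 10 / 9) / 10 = 1/6 = 0.17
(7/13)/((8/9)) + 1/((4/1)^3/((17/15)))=7781/12480 = 0.62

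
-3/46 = -0.07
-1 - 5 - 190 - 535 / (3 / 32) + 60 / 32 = -141619/24 = -5900.79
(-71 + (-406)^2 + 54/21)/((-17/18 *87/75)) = -519017850/3451 = -150396.36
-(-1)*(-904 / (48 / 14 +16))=-791/17 = -46.53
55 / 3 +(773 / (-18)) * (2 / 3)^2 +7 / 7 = 20/81 = 0.25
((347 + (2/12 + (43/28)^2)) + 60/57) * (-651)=-485665127/2128 = -228226.09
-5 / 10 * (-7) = 7/2 = 3.50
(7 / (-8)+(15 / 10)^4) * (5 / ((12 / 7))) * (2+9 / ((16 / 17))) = 433825/3072 = 141.22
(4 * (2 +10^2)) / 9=45.33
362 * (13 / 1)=4706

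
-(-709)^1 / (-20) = -709/20 = -35.45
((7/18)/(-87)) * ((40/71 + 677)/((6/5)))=-1683745/667116 = -2.52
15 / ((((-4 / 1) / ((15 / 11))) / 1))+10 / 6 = -455/132 = -3.45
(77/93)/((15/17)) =1309/1395 = 0.94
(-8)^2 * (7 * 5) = 2240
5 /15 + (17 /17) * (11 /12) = 5/4 = 1.25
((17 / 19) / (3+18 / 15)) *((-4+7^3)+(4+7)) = 74.56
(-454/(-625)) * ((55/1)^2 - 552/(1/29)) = -9430.85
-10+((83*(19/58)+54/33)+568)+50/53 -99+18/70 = 578758041/1183490 = 489.03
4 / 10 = 2/5 = 0.40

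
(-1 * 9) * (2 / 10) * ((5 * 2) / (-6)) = 3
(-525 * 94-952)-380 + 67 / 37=-50680.19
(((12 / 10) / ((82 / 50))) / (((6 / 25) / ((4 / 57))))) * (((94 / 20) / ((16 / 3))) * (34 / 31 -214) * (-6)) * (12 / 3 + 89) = 17448750/779 = 22398.91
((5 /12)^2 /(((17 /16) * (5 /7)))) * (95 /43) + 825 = 5431000/6579 = 825.51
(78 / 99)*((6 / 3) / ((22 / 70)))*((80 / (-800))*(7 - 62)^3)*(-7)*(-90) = 52552500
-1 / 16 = -0.06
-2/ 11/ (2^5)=-1/176 = -0.01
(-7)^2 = 49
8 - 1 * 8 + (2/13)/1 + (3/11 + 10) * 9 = 13243/143 = 92.61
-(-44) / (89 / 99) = 4356/89 = 48.94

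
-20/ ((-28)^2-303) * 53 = -1060/481 = -2.20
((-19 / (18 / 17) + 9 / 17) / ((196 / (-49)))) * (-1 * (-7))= 37303/1224 = 30.48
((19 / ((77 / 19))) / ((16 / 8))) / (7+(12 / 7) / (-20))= 1805/5324 = 0.34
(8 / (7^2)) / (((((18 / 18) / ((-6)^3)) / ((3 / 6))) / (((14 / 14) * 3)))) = -2592/49 = -52.90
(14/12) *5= 35/6 = 5.83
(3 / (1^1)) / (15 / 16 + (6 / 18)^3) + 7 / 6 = 10723/2526 = 4.25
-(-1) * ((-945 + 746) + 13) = -186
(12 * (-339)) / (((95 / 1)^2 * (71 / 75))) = -12204/25631 = -0.48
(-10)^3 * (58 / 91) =-637.36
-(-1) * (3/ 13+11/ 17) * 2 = 388/221 = 1.76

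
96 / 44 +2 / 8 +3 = 239/44 = 5.43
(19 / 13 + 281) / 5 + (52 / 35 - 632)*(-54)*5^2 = 387319104/455 = 851250.78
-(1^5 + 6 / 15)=-7/5 = -1.40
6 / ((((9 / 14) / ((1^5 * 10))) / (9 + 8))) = 4760/3 = 1586.67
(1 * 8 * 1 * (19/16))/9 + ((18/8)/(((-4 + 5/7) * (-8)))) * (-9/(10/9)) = 23993/66240 = 0.36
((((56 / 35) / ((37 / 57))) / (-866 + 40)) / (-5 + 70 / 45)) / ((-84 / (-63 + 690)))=-107217/16579885 = -0.01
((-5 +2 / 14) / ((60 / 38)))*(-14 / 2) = 323/15 = 21.53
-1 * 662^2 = -438244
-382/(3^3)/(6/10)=-1910/81 = -23.58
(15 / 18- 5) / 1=-25/6 = -4.17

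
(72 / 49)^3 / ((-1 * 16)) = -23328/117649 = -0.20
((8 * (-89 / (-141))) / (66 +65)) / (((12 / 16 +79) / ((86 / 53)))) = 244928/312289197 = 0.00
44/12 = 11/3 = 3.67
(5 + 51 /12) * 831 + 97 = 31135/4 = 7783.75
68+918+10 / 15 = 986.67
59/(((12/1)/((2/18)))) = 0.55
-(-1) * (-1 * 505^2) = -255025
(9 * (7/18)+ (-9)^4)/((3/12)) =26258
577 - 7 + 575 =1145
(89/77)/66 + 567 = 2881583/5082 = 567.02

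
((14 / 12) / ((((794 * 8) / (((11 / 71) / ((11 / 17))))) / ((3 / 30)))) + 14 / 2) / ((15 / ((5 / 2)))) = 189416759/162357120 = 1.17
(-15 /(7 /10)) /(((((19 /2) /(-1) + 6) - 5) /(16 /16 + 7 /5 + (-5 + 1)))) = -480/119 = -4.03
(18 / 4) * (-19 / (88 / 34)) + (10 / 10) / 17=-49331/1496 = -32.98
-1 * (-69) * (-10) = -690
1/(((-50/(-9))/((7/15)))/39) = 819/250 = 3.28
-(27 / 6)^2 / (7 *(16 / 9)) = -729/448 = -1.63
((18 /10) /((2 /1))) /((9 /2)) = 1/5 = 0.20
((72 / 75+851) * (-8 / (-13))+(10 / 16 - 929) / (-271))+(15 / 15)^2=372528231/704600 = 528.71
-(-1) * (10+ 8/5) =58/5 = 11.60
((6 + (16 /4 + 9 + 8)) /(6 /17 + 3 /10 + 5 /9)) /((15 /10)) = 27540/1849 = 14.89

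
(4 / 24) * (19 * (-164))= -1558/3 = -519.33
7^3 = 343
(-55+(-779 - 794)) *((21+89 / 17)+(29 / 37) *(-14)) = -24847.06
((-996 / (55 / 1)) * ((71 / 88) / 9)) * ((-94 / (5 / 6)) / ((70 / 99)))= 2492739/9625 = 258.99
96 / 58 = 48/29 = 1.66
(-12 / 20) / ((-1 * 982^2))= 3/4821620 = 0.00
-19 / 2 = -9.50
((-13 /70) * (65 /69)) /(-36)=169/34776 = 0.00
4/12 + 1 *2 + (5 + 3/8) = 185/24 = 7.71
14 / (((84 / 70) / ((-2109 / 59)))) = -24605/59 = -417.03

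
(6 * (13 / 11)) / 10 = 39/55 = 0.71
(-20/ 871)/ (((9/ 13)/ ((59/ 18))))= -590/5427 = -0.11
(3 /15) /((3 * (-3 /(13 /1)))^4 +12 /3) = 28561/604025 = 0.05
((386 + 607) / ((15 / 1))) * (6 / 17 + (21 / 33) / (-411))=8939317/384285 = 23.26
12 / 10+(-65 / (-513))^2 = 1600139/1315845 = 1.22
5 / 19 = 0.26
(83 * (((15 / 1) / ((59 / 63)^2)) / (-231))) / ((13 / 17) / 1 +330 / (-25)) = 0.49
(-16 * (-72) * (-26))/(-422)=14976/211 = 70.98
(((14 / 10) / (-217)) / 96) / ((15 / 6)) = -1/37200 = 0.00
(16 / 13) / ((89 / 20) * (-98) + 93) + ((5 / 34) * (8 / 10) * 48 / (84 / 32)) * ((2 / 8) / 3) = 2797472/15923271 = 0.18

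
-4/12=-1/3 = -0.33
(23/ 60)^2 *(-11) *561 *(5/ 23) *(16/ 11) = -4301/15 = -286.73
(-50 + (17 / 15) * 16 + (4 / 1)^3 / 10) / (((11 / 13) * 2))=-2483/165 = -15.05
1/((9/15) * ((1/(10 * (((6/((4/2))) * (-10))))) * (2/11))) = -2750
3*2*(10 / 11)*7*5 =2100/11 = 190.91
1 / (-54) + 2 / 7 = 0.27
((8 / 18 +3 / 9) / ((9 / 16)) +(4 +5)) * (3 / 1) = 841/27 = 31.15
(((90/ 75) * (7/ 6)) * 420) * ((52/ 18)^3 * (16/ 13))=4239872/243 = 17448.03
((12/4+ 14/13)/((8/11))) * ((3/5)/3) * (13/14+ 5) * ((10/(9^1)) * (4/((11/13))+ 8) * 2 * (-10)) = -219950/117 = -1879.91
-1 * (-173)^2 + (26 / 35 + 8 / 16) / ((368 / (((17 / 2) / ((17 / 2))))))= -770970953/25760 = -29929.00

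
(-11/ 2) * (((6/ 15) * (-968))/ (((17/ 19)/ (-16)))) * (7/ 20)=-13328.79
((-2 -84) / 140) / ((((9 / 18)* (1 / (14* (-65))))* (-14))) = -559/7 = -79.86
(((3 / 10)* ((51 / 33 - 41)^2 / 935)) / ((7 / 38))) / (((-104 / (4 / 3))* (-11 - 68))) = 255626/580948225 = 0.00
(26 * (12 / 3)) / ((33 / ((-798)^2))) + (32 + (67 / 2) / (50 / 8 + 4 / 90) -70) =206707072/103 = 2006864.78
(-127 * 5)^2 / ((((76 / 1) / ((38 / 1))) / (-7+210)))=81854675/2 = 40927337.50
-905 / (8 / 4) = -905/2 = -452.50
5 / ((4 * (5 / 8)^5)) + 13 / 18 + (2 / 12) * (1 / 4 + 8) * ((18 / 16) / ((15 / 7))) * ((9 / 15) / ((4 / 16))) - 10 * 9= -6699427/90000 = -74.44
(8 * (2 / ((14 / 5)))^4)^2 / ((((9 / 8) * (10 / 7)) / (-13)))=-260000000/7411887 = -35.08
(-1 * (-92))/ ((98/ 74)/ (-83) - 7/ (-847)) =-17093186/1429 = -11961.64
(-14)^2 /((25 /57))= 446.88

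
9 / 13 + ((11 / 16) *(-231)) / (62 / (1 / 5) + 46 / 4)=13263/66872 = 0.20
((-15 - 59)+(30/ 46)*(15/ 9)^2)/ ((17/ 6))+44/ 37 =-20670/851 = -24.29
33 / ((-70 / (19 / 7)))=-627/490 = -1.28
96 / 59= 1.63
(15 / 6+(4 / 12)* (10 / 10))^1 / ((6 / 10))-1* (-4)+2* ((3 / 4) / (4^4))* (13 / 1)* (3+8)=44053/4608 = 9.56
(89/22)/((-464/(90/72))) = -445/40832 = -0.01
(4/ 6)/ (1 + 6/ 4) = 4/15 = 0.27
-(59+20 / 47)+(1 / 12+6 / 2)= -31777/564 = -56.34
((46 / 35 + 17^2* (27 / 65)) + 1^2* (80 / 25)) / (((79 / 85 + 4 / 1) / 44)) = 42392900/38129 = 1111.83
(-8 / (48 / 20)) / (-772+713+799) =-1/222 = 0.00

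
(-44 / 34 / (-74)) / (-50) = -11/31450 = 0.00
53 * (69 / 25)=3657/25 = 146.28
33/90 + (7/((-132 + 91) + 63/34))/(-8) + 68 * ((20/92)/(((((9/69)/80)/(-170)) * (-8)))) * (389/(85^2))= 276148489/26620 = 10373.72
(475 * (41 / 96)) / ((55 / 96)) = 3895/11 = 354.09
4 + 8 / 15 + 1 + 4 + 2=173/15 = 11.53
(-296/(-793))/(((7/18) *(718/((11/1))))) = 0.01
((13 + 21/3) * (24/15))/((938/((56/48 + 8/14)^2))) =21316/206829 = 0.10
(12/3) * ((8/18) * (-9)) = -16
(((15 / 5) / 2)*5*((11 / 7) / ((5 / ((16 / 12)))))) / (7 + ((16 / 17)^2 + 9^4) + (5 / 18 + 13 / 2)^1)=57222/119723107 = 0.00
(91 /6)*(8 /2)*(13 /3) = 2366/9 = 262.89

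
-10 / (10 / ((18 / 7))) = -18/7 = -2.57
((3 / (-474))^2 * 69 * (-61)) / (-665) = 4209/16601060 = 0.00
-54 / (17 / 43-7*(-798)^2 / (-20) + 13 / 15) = -34830/143759317 = 0.00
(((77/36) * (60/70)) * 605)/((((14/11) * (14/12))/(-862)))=-31551355/49 = -643905.20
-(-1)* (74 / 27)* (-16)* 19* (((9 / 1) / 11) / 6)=-11248/99 = -113.62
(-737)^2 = 543169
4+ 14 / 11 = 58/11 = 5.27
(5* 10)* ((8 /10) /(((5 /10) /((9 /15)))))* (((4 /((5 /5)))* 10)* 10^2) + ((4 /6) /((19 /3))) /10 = 18240001/95 = 192000.01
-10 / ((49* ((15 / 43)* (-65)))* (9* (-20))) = -43/859950 = 0.00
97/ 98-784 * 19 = -1459711/98 = -14895.01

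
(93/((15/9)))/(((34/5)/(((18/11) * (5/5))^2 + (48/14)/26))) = 4315572/187187 = 23.05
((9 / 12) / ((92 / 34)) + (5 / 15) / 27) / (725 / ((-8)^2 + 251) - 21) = -0.02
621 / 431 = 1.44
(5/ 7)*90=450/7 = 64.29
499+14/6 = 1504/3 = 501.33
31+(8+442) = 481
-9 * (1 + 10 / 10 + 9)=-99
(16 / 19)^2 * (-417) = -106752/361 = -295.71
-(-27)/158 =27/158 = 0.17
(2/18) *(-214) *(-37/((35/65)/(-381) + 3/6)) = 26145236/14817 = 1764.54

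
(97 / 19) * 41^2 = 163057/19 = 8581.95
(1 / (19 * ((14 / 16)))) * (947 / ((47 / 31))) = 234856/6251 = 37.57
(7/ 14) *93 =46.50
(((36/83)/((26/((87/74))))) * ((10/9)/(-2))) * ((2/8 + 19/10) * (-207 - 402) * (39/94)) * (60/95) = 20504421/5484806 = 3.74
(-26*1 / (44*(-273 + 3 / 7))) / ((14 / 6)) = 13/13992 = 0.00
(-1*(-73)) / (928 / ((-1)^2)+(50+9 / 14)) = 1022/13701 = 0.07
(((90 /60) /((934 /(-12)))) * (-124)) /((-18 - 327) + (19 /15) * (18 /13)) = -8060/1157693 = -0.01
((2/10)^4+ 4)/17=2501/10625 = 0.24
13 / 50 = 0.26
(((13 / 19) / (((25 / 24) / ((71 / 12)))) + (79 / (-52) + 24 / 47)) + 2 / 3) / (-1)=-12344047/3482700 = -3.54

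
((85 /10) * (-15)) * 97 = -24735/2 = -12367.50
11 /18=0.61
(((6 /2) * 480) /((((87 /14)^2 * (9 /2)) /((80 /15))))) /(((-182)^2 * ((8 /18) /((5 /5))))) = 1280/426387 = 0.00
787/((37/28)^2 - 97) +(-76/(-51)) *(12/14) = -62072744/8886801 = -6.98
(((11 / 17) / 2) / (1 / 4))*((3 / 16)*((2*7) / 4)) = 231/272 = 0.85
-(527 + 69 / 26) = -529.65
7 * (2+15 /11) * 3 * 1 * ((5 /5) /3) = 259/11 = 23.55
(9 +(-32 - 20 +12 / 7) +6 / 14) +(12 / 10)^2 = -39.42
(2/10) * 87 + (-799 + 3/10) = -781.30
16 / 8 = 2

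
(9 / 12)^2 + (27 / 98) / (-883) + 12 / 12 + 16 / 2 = 6619635/692272 = 9.56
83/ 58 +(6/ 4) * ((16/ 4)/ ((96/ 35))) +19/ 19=2143/464 = 4.62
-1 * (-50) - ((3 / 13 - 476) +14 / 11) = 75003/143 = 524.50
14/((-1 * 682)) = -7/341 = -0.02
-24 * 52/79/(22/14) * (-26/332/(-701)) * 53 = -3009552/50561027 = -0.06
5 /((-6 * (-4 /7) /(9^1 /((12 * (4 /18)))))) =315/64 = 4.92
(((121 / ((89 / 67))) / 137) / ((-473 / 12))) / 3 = -0.01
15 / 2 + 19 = 53/2 = 26.50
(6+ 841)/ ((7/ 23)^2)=64009/7 = 9144.14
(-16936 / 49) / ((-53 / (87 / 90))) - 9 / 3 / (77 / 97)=1081877/428505 = 2.52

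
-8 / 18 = -4/9 = -0.44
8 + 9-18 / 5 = 67/5 = 13.40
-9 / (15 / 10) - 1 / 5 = -6.20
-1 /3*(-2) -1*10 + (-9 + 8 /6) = -17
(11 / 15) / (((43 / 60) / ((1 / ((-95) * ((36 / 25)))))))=-55/7353 = -0.01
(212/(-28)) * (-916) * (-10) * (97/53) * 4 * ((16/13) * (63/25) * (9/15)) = -307072512/325 = -944838.50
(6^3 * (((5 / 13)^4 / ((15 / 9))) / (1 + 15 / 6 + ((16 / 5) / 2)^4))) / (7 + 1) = 4218750/119642029 = 0.04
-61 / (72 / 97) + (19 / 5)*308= 391759/360 = 1088.22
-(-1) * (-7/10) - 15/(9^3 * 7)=-11957/17010 = -0.70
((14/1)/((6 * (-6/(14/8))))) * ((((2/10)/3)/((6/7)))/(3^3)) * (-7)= 2401/174960 = 0.01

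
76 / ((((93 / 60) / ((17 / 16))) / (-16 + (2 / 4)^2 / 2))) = -205105/248 = -827.04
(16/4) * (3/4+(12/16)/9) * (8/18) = 40/27 = 1.48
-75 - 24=-99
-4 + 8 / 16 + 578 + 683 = 2515/2 = 1257.50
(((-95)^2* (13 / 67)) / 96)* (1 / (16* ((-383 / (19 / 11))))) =-2229175/433568256 = -0.01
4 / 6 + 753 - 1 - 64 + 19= 2123/3 = 707.67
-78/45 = -26/15 = -1.73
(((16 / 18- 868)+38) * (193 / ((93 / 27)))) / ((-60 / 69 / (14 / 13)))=57535.17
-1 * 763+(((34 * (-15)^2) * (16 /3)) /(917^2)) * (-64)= -644209507/840889 = -766.11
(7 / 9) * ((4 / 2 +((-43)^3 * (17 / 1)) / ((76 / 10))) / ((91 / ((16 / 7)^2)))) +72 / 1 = -95242632/12103 = -7869.34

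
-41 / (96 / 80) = -205/6 = -34.17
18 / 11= 1.64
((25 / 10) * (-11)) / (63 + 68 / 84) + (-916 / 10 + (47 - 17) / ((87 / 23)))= -6536247/77720 = -84.10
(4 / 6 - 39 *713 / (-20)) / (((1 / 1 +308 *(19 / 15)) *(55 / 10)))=0.65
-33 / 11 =-3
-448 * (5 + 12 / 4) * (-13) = 46592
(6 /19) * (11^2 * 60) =43560/19 = 2292.63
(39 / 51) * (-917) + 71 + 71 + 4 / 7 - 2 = -66719/119 = -560.66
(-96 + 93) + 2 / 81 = -241/81 = -2.98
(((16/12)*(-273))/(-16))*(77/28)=1001/16 = 62.56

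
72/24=3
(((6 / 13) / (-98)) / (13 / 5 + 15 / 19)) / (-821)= 285/168398594 = 0.00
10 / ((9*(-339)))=-10/3051 = 0.00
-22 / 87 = -0.25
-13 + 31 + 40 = 58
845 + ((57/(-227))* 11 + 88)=211164/227 = 930.24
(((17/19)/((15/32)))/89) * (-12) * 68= -147968/8455 = -17.50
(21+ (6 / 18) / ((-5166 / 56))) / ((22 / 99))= 23243/246 = 94.48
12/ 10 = 6/5 = 1.20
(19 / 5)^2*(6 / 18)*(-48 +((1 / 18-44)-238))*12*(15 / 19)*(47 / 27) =-10607054/405 = -26190.26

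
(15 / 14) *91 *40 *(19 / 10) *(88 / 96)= 13585/2 = 6792.50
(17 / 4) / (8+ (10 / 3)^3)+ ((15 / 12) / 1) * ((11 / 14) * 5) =170413/34048 = 5.01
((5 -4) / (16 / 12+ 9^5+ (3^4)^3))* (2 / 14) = 3/12400318 = 0.00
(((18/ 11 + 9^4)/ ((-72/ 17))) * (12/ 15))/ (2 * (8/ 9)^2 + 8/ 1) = -11044917/85360 = -129.39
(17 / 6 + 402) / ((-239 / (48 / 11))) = -19432/2629 = -7.39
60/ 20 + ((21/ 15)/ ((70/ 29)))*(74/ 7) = 1598/175 = 9.13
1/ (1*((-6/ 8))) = -4/3 = -1.33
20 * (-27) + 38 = -502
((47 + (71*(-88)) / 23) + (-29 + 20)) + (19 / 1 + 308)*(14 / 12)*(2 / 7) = -2867/23 = -124.65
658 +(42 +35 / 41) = 700.85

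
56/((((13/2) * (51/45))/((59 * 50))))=4956000/221 = 22425.34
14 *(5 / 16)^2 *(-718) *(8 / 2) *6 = -188475/8 = -23559.38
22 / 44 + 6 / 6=3/2 = 1.50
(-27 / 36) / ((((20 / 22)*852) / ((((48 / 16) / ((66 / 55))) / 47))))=-11/213568 = 0.00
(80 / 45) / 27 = 16/243 = 0.07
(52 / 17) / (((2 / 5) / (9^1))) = 1170/17 = 68.82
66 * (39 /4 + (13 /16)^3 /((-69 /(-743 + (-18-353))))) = 28616731/23552 = 1215.04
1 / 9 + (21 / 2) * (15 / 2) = 2839/36 = 78.86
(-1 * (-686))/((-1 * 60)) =-343/30 = -11.43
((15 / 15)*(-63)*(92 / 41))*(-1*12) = 69552/41 = 1696.39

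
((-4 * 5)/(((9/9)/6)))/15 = -8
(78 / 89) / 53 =78/4717 = 0.02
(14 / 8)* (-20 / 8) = -35/8 = -4.38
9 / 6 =3/2 = 1.50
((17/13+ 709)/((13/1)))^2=2985.43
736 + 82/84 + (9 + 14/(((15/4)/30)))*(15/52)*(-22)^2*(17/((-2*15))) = -2412224/273 = -8835.99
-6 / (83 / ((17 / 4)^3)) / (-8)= 14739/21248 = 0.69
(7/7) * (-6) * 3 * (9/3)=-54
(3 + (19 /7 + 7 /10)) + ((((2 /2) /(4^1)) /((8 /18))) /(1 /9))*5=17767/560 = 31.73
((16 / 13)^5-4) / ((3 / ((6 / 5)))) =-873192/1856465 = -0.47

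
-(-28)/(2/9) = 126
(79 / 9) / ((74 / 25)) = 1975/666 = 2.97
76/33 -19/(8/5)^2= -10811/2112 = -5.12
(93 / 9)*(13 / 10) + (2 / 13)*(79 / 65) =13811/1014 = 13.62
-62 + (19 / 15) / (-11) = -10249/165 = -62.12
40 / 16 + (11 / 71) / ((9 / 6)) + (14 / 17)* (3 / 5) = 112157/36210 = 3.10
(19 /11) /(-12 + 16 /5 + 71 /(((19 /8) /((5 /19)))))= -34295/18524 = -1.85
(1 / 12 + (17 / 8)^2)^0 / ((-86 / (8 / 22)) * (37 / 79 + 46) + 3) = -158/1735909 = 0.00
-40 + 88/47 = -1792/47 = -38.13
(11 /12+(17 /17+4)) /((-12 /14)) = -497/72 = -6.90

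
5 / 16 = 0.31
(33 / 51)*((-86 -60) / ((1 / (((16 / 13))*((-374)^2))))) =-211426688/13 = -16263591.38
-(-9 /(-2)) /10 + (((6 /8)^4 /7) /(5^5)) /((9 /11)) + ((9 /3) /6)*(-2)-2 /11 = -100518911/61600000 = -1.63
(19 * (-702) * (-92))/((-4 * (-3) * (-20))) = -51129/10 = -5112.90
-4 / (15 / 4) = -1.07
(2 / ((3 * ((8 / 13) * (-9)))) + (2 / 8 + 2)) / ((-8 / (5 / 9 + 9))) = -4945/1944 = -2.54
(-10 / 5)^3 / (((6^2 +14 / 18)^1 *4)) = -18/331 = -0.05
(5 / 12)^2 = 25/144 = 0.17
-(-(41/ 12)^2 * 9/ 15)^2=-2825761/57600 = -49.06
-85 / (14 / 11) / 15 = -4.45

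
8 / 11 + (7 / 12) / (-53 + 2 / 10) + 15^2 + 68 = 930493/3168 = 293.72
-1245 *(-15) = 18675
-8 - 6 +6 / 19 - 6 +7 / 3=-989/57 = -17.35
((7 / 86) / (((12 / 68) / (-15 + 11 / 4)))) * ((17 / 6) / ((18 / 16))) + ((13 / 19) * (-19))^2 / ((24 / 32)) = 1470545/6966 = 211.10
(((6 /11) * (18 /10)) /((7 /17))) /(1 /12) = 28.61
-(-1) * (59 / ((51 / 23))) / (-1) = -1357/51 = -26.61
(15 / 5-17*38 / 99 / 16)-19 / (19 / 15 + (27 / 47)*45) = 1301837/688248 = 1.89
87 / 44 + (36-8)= 1319/44 = 29.98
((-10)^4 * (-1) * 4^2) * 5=-800000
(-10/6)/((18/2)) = -0.19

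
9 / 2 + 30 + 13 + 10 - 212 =-309/2 = -154.50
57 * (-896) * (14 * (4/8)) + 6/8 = -1430013/4 = -357503.25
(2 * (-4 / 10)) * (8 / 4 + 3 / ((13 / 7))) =-2.89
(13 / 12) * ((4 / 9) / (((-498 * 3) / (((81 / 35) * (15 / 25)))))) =-13/29050 = 0.00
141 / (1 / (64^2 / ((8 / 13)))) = 938496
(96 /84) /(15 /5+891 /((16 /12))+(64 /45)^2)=64800/38174563 = 0.00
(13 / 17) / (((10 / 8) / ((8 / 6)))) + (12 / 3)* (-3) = -2852/255 = -11.18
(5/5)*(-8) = -8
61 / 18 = 3.39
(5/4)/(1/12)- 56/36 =121/9 = 13.44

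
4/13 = 0.31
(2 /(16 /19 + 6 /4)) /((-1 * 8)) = -0.11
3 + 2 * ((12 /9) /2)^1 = 13/3 = 4.33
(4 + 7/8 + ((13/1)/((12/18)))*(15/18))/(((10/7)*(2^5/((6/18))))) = 1183/7680 = 0.15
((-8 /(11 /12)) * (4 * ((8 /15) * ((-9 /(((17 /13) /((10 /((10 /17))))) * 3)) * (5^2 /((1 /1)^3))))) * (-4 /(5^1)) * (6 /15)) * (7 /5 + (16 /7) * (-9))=19488768/175 = 111364.39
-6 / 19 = -0.32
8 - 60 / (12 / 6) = -22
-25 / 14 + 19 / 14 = -3/7 = -0.43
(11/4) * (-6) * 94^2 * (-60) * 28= 244933920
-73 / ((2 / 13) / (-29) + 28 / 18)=-247689/5260 = -47.09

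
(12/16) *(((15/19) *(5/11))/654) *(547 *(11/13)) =41025/215384 = 0.19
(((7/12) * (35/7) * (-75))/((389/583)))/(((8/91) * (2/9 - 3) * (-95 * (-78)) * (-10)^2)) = 85701/47302400 = 0.00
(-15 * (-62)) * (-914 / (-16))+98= 212897/4 = 53224.25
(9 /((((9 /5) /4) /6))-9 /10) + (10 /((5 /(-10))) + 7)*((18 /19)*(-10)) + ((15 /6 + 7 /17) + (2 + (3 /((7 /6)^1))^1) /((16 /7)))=399179/1615 = 247.17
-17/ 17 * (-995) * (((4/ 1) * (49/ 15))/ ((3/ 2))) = 78008/9 = 8667.56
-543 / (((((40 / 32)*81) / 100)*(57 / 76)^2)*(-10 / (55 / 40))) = 31856/243 = 131.09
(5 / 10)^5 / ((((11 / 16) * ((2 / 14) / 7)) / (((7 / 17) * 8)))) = 1372/187 = 7.34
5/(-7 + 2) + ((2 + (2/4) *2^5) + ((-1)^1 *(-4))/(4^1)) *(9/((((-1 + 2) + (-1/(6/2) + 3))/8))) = 4093/11 = 372.09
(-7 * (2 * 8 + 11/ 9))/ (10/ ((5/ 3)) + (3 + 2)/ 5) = -155/9 = -17.22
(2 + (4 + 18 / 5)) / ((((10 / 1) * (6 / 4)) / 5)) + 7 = 51/5 = 10.20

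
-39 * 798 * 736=-22905792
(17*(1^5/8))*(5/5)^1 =17/8 = 2.12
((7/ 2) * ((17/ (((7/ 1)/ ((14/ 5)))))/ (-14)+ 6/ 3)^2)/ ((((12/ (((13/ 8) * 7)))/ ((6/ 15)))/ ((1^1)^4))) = 36517/12000 = 3.04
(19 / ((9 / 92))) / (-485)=-1748/4365 = -0.40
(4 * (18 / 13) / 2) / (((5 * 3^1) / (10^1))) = 24/13 = 1.85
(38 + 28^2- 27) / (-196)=-795/196 = -4.06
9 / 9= 1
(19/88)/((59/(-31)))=-589/5192 = -0.11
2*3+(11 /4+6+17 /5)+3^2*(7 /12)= 117/5 = 23.40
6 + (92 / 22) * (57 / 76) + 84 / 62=7155/682 = 10.49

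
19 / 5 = 3.80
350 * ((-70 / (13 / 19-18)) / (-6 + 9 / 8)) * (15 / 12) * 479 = -318535000/1833 = -173777.96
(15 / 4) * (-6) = -45/2 = -22.50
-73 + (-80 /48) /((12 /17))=-2713/36 = -75.36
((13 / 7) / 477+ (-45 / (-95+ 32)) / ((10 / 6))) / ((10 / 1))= 722/16695 = 0.04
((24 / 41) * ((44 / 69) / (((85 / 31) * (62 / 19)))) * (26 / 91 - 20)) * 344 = -6902016/24395 = -282.93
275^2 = 75625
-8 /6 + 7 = 17/3 = 5.67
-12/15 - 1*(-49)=48.20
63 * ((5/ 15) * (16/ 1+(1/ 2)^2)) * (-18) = -12285/2 = -6142.50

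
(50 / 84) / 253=25/10626 = 0.00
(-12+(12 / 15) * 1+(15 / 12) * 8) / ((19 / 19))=-6/5 = -1.20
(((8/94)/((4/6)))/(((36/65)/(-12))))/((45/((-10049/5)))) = 261274/2115 = 123.53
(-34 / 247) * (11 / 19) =-374/4693 = -0.08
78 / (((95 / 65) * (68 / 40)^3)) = 1014000/93347 = 10.86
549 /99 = 61/11 = 5.55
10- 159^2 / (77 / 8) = -201478/77 = -2616.60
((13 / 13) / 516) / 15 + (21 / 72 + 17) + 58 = 1165517/15480 = 75.29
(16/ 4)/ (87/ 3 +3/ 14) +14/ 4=2975/818 = 3.64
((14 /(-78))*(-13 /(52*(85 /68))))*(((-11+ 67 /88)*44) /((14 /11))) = -12.71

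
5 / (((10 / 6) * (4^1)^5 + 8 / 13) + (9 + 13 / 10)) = 1950/669857 = 0.00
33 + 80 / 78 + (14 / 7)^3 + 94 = 5305/39 = 136.03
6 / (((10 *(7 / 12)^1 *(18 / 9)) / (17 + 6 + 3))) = 468/35 = 13.37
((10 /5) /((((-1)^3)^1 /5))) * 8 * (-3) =240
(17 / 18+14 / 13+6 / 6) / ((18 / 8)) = 1414/1053 = 1.34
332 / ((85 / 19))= 6308/85 = 74.21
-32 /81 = -0.40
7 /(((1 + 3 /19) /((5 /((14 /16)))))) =380/11 = 34.55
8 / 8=1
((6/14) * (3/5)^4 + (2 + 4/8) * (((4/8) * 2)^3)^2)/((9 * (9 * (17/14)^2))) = 313054/14630625 = 0.02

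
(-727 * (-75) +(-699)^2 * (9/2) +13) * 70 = 157726975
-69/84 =-23/28 = -0.82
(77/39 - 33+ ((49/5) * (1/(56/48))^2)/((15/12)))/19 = -24634/18525 = -1.33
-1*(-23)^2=-529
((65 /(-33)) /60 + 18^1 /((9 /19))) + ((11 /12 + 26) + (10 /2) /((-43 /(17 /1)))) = 535591/8514 = 62.91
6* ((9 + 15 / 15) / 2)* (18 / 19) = 540/19 = 28.42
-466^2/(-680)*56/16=380023/340 = 1117.71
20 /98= 10/49 = 0.20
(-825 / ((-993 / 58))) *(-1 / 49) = -15950/16219 = -0.98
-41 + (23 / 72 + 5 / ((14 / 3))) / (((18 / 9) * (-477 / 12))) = -1643489/40068 = -41.02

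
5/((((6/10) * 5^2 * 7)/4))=4/21 = 0.19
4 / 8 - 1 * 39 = -77/2 = -38.50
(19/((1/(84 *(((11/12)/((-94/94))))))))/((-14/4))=418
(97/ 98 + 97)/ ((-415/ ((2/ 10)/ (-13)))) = 9603/2643550 = 0.00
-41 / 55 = -0.75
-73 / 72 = -1.01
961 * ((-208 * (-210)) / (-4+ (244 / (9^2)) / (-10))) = -653864400/67 = -9759170.15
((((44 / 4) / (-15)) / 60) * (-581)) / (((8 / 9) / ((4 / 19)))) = 1.68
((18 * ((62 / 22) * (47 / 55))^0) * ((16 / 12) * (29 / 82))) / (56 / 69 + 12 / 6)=12006/3977 = 3.02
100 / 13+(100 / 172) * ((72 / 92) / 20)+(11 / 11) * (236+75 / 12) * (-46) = -143172787/12857 = -11135.78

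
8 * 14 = 112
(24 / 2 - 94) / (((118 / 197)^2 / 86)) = -68420267/3481 = -19655.35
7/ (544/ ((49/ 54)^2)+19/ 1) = 16807/1631923 = 0.01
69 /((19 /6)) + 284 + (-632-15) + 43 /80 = -517823/1520 = -340.67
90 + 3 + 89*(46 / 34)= 3628/17 = 213.41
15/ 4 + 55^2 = 12115/4 = 3028.75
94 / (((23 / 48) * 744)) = 188/713 = 0.26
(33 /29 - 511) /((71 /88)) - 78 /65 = -6518194/10295 = -633.14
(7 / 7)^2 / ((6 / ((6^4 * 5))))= 1080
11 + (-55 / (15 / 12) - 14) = -47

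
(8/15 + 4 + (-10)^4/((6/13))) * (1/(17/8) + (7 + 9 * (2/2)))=6067936/17 = 356937.41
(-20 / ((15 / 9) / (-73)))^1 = 876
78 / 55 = 1.42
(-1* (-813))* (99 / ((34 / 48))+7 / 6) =3895625/34 = 114577.21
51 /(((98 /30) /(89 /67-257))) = -13104450/3283 = -3991.61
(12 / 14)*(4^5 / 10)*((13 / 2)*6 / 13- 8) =-438.86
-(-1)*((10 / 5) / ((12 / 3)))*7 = 7/2 = 3.50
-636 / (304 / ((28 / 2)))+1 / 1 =-1075/38 = -28.29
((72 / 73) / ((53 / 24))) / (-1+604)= 192/259223 = 0.00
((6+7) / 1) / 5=13/5 = 2.60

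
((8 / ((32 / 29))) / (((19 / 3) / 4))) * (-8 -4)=-1044/19 = -54.95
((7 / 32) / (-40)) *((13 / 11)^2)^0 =-7/1280 = -0.01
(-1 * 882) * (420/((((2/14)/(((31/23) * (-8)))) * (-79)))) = -643083840/1817 = -353926.16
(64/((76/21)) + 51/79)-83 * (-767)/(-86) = -93189043/129086 = -721.91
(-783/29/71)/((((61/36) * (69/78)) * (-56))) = 3159/697291 = 0.00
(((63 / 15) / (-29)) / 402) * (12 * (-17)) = 714/9715 = 0.07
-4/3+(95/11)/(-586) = -26069/19338 = -1.35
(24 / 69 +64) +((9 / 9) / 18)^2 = 479543/7452 = 64.35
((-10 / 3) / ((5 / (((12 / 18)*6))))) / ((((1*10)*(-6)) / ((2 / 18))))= 2/405 = 0.00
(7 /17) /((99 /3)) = 7/561 = 0.01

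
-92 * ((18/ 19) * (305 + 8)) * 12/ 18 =-345552/19 = -18186.95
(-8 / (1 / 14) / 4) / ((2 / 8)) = -112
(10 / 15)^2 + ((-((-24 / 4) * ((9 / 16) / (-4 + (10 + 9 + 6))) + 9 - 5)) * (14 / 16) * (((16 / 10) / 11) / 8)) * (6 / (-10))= 15241/31680 = 0.48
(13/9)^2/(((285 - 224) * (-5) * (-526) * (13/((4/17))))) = 26/110456055 = 0.00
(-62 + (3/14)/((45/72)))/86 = -1079/1505 = -0.72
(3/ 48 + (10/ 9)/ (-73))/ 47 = 497/494064 = 0.00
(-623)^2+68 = 388197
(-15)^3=-3375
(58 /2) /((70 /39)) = 1131/70 = 16.16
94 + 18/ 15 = 476/5 = 95.20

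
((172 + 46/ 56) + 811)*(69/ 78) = 48737/56 = 870.30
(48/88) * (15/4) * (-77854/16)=-1751715/176 = -9952.93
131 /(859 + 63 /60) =2620/17201 = 0.15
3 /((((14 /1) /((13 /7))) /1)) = 39/98 = 0.40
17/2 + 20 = 57/2 = 28.50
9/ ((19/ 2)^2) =0.10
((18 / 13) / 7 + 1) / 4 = 109/364 = 0.30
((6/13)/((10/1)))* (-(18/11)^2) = -972/7865 = -0.12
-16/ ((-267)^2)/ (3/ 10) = -160/213867 = 0.00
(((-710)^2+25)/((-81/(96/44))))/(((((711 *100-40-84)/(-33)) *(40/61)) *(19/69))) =141457475/4045632 = 34.97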